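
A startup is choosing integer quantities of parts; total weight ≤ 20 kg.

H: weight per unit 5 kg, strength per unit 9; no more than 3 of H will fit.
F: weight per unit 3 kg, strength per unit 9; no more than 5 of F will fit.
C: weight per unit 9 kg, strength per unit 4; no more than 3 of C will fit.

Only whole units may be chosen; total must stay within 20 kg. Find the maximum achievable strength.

This is a bounded integer knapsack.
F has the best ratio (9/3); taking only F gives at most 5×9 = 45 (stopped by the supply cap of 5).
Mixing does better — 1×H and 5×F: weight 20 ≤ 20, strength 1·9 + 5·9 = 54.

54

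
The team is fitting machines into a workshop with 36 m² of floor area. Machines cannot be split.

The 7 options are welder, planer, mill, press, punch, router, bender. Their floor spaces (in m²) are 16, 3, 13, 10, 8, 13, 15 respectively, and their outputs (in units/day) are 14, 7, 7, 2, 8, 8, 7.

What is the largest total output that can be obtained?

This is a 0-1 knapsack instance.
welder + planer + punch: floor space 16 + 3 + 8 = 27 ≤ 36, output 14 + 7 + 8 = 29.
welder + planer + router: floor space 16 + 3 + 13 = 32 ≤ 36, output 14 + 7 + 8 = 29.
welder + planer + mill: floor space 16 + 3 + 13 = 32 ≤ 36, output 14 + 7 + 7 = 28.
The maximum output is 29; one optimal choice is welder, planer, and punch.

29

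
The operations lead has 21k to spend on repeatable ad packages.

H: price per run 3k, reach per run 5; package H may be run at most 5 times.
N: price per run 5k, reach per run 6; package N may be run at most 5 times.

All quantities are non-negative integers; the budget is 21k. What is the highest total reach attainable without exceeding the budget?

This is a bounded integer knapsack.
Take 5×H and 1×N: price 20 ≤ 21, reach 5·5 + 1·6 = 31.
H has the best ratio (5/3) and is taken to its limit of 5; remaining capacity is filled optimally with the others.

31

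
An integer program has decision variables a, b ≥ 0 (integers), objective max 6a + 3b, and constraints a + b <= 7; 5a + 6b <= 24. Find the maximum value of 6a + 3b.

Relaxing integrality, the LP optimum is 28.80 at (a,b) = (4.8, 0), which is not an integer point.
(a,b)=(4,0): 1·4+1·0=4≤7, 5·4+6·0=20≤24, objective 24.
(a,b)=(3,1): 1·3+1·1=4≤7, 5·3+6·1=21≤24, objective 21.
(a,b)=(3,0): 1·3+1·0=3≤7, 5·3+6·0=15≤24, objective 18.
No feasible integer point exceeds 24.

24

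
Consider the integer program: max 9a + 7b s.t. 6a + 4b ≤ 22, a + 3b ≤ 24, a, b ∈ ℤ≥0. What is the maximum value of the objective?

37

(a,b)=(1,4): 6·1+4·4=22≤22, 1·1+3·4=13≤24, objective 37.
(a,b)=(0,5): 6·0+4·5=20≤22, 1·0+3·5=15≤24, objective 35.
(a,b)=(1,3): 6·1+4·3=18≤22, 1·1+3·3=10≤24, objective 30.
The best lattice point is (1,4), giving 37.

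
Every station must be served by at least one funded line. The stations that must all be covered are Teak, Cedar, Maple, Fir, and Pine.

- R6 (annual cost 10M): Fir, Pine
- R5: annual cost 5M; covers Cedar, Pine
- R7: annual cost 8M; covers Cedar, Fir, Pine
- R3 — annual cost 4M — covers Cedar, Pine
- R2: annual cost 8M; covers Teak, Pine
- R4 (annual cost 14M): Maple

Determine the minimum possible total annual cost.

30

The greedy cost-per-new-station heuristic would pick R3, R7, R2, and R4 for 34, but a cheaper cover exists.
Choose R7, R2, and R4: together they cover Teak, Cedar, Maple, Fir, Pine — every station.
Total annual cost: 8 + 8 + 14 = 30.
No cover costs less than 30.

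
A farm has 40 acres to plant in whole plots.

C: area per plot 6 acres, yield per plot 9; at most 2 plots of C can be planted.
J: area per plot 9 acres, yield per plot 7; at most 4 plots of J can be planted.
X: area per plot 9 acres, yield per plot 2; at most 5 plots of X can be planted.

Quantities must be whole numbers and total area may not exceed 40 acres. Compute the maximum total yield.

Take 2×C and 3×J: area 39 ≤ 40, yield 2·9 + 3·7 = 39.
C has the best ratio (9/6) and is taken to its limit of 2; remaining capacity is filled optimally with the others.

39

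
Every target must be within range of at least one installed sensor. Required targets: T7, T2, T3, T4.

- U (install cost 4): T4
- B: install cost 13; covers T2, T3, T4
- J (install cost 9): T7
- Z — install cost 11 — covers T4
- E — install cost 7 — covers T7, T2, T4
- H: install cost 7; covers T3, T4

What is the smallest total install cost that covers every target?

14

Choose E and H: together they cover T7, T2, T3, T4 — every target.
Total install cost: 7 + 7 = 14.
No cover costs less than 14.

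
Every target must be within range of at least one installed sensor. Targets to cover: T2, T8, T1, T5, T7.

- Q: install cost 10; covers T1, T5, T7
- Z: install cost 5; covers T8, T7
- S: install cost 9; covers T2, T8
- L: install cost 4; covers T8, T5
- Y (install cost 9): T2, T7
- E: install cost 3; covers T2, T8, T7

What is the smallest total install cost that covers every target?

13

Choose Q and E: together they cover T2, T8, T1, T5, T7 — every target.
Total install cost: 10 + 3 = 13.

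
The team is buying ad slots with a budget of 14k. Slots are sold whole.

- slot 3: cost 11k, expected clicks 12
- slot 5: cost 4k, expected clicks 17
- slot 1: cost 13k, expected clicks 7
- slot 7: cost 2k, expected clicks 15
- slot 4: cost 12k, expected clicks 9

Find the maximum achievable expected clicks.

32

Allowing fractional choices, the relaxed optimum would be about 40.7, but ad slots are indivisible.
slot 5 + slot 7: cost 4 + 2 = 6 ≤ 14, expected clicks 17 + 15 = 32.
slot 3 + slot 7: cost 11 + 2 = 13 ≤ 14, expected clicks 12 + 15 = 27.
Best is slot 5 and slot 7 with total expected clicks 32.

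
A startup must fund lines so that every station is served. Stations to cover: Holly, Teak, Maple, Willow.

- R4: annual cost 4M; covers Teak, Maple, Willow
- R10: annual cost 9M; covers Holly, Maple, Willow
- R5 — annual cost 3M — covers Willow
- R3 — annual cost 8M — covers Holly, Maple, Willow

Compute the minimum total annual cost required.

12

Choose R4 and R3: together they cover Holly, Teak, Maple, Willow — every station.
Total annual cost: 4 + 8 = 12.
No cover costs less than 12.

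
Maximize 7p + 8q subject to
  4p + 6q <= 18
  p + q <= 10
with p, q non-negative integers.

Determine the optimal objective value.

29

The continuous relaxation peaks at (4.5, 0) with value 31.50; rounding to a feasible lattice point costs some objective.
(p,q)=(3,1): 4·3+6·1=18≤18, 1·3+1·1=4≤10, objective 29.
(p,q)=(4,0): 4·4+6·0=16≤18, 1·4+1·0=4≤10, objective 28.
(p,q)=(2,1): 4·2+6·1=14≤18, 1·2+1·1=3≤10, objective 22.
No feasible integer point exceeds 29.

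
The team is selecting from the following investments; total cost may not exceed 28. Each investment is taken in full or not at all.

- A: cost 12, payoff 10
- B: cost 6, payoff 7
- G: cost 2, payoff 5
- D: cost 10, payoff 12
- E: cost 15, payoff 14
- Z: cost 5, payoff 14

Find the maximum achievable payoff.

40

B + G + D + Z: cost 6 + 2 + 10 + 5 = 23 ≤ 28, payoff 7 + 5 + 12 + 14 = 38.
B + G + E + Z: cost 6 + 2 + 15 + 5 = 28 ≤ 28, payoff 7 + 5 + 14 + 14 = 40.
A + B + G + Z: cost 12 + 6 + 2 + 5 = 25 ≤ 28, payoff 10 + 7 + 5 + 14 = 36.
Best is B, G, E, and Z with total payoff 40.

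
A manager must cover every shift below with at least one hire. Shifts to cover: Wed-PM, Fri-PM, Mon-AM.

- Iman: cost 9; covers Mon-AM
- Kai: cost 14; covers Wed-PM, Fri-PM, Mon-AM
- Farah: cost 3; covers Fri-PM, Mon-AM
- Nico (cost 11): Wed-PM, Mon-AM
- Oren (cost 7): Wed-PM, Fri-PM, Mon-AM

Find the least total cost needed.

The greedy cost-per-new-shift heuristic would pick Farah and Oren for 10, but a cheaper cover exists.
Oren alone covers Wed-PM, Fri-PM, Mon-AM — every shift.
Total cost: 7.
No cover costs less than 7.

7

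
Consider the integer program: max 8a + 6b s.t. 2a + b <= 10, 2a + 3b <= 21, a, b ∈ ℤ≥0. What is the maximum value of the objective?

48

(a,b)=(3,4) is feasible, giving 48.
(a,b)=(2,5) is feasible, giving 46.
Maximum is 48 at (a,b)=(3,4).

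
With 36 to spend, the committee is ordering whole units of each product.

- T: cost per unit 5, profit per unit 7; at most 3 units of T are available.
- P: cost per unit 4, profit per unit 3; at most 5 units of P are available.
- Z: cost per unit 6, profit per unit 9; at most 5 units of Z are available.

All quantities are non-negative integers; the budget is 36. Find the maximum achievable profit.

52

2×T and 4×Z: cost 34 ≤ 36, profit 2·7 + 4·9 = 50.
1×T and 5×Z: cost 35 ≤ 36, profit 1·7 + 5·9 = 52.
Best is 52.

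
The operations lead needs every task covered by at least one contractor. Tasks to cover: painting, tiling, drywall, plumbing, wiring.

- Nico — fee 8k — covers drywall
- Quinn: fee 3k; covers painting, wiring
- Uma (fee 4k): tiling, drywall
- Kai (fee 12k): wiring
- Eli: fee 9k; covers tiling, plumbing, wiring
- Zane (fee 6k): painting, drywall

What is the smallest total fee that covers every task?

This is a weighted set-cover instance.
The greedy cost-per-new-task heuristic would pick Quinn, Uma, and Eli for 16, but a cheaper cover exists.
Choose Eli and Zane: together they cover painting, tiling, drywall, plumbing, wiring — every task.
Total fee: 9 + 6 = 15.
No cover costs less than 15.

15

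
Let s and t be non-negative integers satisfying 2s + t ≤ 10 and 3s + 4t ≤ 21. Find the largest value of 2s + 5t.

25

(s,t)=(0,5) is feasible, giving 25.
(s,t)=(1,4) is feasible, giving 22.
(s,t)=(0,4) is feasible, giving 20.
Maximum is 25 at (s,t)=(0,5).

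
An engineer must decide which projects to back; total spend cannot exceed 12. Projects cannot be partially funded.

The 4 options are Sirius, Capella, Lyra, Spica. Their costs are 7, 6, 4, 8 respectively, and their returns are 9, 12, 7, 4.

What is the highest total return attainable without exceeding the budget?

19

This is an integer program with binary decision variables.
Capella + Lyra: cost 6 + 4 = 10 ≤ 12, return 12 + 7 = 19.
Capella: cost 6 ≤ 12, return 12.
Sirius + Lyra: cost 7 + 4 = 11 ≤ 12, return 9 + 7 = 16.
Best is Capella and Lyra with total return 19.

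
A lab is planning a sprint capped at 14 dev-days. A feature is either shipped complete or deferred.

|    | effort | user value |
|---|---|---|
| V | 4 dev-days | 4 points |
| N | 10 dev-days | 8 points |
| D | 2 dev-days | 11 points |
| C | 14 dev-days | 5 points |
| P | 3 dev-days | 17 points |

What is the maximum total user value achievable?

Take V, D, and P: effort 4 + 2 + 3 = 9 ≤ 14, user value 4 + 11 + 17 = 32.
No other feasible combination does better.

32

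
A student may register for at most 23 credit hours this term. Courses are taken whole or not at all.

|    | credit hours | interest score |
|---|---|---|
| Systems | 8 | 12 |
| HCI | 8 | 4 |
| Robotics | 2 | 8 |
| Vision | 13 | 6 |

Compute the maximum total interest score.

Treat it as a binary knapsack problem.
Systems + HCI + Robotics: credit hours 8 + 8 + 2 = 18 ≤ 23, interest score 12 + 4 + 8 = 24.
Systems + Robotics + Vision: credit hours 8 + 2 + 13 = 23 ≤ 23, interest score 12 + 8 + 6 = 26.
Best is Systems, Robotics, and Vision with total interest score 26.

26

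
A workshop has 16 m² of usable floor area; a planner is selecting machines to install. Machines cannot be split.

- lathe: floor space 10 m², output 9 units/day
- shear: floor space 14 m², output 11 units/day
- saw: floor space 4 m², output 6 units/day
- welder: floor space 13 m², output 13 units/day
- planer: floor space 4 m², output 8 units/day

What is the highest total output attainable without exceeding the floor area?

lathe + planer: floor space 10 + 4 = 14 ≤ 16, output 9 + 8 = 17.
saw + planer: floor space 4 + 4 = 8 ≤ 16, output 6 + 8 = 14.
lathe + saw: floor space 10 + 4 = 14 ≤ 16, output 9 + 6 = 15.
Best is lathe and planer with total output 17.

17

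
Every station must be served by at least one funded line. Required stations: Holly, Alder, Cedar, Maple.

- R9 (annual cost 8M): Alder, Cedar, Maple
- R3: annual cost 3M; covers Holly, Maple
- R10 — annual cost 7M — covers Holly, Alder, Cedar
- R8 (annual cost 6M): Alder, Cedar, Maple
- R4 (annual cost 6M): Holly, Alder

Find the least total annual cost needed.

Choose R3 and R8: together they cover Holly, Alder, Cedar, Maple — every station.
Total annual cost: 3 + 6 = 9.
No cover costs less than 9.

9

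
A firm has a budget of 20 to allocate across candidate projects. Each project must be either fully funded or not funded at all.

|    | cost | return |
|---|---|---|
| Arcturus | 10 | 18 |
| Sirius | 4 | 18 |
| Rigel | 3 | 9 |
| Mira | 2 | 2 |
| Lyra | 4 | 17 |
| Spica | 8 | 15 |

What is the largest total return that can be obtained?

59

Take Sirius, Rigel, Lyra, and Spica: cost 4 + 3 + 4 + 8 = 19 ≤ 20, return 18 + 9 + 17 + 15 = 59.
No other feasible combination does better.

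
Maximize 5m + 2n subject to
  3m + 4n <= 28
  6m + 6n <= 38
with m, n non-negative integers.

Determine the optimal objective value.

The continuous relaxation peaks at (6.33, 0) with value 31.67; rounding to a feasible lattice point costs some objective.
(m,n)=(6,0): 3·6+4·0=18≤28, 6·6+6·0=36≤38, objective 30.
(m,n)=(5,1): 3·5+4·1=19≤28, 6·5+6·1=36≤38, objective 27.
The best lattice point is (6,0), giving 30.

30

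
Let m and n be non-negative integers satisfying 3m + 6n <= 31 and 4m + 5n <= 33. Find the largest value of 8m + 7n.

(m,n)=(8,0) is feasible, giving 64.
(m,n)=(7,1) is feasible, giving 63.
(m,n)=(7,0) is feasible, giving 56.
The best lattice point is (8,0), giving 64.

64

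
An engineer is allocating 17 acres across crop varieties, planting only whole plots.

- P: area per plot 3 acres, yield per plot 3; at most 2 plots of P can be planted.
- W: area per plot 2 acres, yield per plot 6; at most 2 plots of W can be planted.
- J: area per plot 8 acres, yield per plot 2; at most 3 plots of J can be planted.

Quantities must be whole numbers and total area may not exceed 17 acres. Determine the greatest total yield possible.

18

This is a bounded integer knapsack.
Take 2×P and 2×W: area 10 ≤ 17, yield 2·3 + 2·6 = 18.
W has the best ratio (6/2) and is taken to its limit of 2; remaining capacity is filled optimally with the others.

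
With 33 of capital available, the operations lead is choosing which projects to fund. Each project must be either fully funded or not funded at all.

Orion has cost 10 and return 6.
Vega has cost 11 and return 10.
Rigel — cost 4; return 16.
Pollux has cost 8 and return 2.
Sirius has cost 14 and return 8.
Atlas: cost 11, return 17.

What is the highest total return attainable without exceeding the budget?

43

Rigel + Sirius + Atlas: cost 4 + 14 + 11 = 29 ≤ 33, return 16 + 8 + 17 = 41.
Vega + Rigel + Atlas: cost 11 + 4 + 11 = 26 ≤ 33, return 10 + 16 + 17 = 43.
Orion + Rigel + Pollux + Atlas: cost 10 + 4 + 8 + 11 = 33 ≤ 33, return 6 + 16 + 2 + 17 = 41.
Best is Vega, Rigel, and Atlas with total return 43.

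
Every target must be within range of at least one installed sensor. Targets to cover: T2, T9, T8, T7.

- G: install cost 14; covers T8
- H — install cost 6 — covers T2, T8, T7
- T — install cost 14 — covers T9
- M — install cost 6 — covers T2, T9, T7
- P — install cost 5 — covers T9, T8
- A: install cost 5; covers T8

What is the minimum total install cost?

11

This is an integer covering problem.
Choose H and P: together they cover T2, T9, T8, T7 — every target.
Total install cost: 6 + 5 = 11.
No cover costs less than 11.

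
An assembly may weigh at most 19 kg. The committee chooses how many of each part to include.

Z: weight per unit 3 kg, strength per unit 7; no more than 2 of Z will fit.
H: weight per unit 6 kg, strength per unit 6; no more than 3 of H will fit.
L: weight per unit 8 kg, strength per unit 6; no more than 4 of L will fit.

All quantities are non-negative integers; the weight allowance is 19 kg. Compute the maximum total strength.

2×Z and 1×L: weight 14 ≤ 19, strength 2·7 + 1·6 = 20.
2×Z and 2×H: weight 18 ≤ 19, strength 2·7 + 2·6 = 26.
Best is 26.

26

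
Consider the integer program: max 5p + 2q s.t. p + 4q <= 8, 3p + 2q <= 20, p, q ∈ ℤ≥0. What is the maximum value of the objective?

(p,q)=(6,0): 1·6+4·0=6≤8, 3·6+2·0=18≤20, objective 30.
(p,q)=(5,0): 1·5+4·0=5≤8, 3·5+2·0=15≤20, objective 25.
The best lattice point is (6,0), giving 30.

30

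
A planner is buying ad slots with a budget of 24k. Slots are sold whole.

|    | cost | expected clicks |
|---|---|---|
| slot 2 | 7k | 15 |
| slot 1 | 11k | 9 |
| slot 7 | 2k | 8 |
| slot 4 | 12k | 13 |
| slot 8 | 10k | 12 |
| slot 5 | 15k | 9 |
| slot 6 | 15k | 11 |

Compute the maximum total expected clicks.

This is a 0-1 knapsack instance.
Allowing fractional choices, the relaxed optimum would be about 40.4, but ad slots are indivisible.
slot 2 + slot 7 + slot 6: cost 7 + 2 + 15 = 24 ≤ 24, expected clicks 15 + 8 + 11 = 34.
slot 2 + slot 7 + slot 8: cost 7 + 2 + 10 = 19 ≤ 24, expected clicks 15 + 8 + 12 = 35.
slot 2 + slot 7 + slot 4: cost 7 + 2 + 12 = 21 ≤ 24, expected clicks 15 + 8 + 13 = 36.
Best is slot 2, slot 7, and slot 4 with total expected clicks 36.

36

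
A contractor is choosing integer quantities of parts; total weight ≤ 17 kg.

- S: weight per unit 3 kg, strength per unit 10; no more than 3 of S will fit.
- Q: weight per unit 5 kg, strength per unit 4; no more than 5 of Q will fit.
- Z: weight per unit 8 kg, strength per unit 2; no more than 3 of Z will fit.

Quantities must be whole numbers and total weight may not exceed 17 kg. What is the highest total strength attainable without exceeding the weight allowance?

S has the best ratio (10/3); taking only S gives at most 3×10 = 30 (stopped by the supply cap of 3).
Mixing does better — 3×S and 1×Q: weight 14 ≤ 17, strength 3·10 + 1·4 = 34.

34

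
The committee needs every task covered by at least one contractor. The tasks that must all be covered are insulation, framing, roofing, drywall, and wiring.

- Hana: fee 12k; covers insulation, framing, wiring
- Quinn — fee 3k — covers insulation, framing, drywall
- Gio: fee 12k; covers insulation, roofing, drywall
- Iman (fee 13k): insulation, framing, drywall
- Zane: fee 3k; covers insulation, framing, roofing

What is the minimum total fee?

18

Choose Hana, Quinn, and Zane: together they cover insulation, framing, roofing, drywall, wiring — every task.
Total fee: 12 + 3 + 3 = 18.
No cover costs less than 18.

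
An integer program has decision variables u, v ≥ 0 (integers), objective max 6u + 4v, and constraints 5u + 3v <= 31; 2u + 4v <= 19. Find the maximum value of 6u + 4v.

(u,v)=(5,2): 5·5+3·2=31≤31, 2·5+4·2=18≤19, objective 38.
(u,v)=(5,1): 5·5+3·1=28≤31, 2·5+4·1=14≤19, objective 34.
(u,v)=(4,2): 5·4+3·2=26≤31, 2·4+4·2=16≤19, objective 32.
(u,v)=(3,3): 5·3+3·3=24≤31, 2·3+4·3=18≤19, objective 30.
No feasible integer point exceeds 38.

38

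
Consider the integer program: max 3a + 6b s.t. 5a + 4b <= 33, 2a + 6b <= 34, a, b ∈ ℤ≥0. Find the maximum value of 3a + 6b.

36

(a,b)=(2,5): 5·2+4·5=30≤33, 2·2+6·5=34≤34, objective 36.
(a,b)=(3,4): 5·3+4·4=31≤33, 2·3+6·4=30≤34, objective 33.
(a,b)=(1,5): 5·1+4·5=25≤33, 2·1+6·5=32≤34, objective 33.
The best lattice point is (2,5), giving 36.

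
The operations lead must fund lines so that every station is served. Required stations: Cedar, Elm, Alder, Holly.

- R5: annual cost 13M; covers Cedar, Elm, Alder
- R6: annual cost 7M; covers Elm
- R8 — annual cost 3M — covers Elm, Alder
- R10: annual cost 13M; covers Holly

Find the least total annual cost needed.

The greedy cost-per-new-station heuristic would pick R8, R5, and R10 for 29, but a cheaper cover exists.
Choose R5 and R10: together they cover Cedar, Elm, Alder, Holly — every station.
Total annual cost: 13 + 13 = 26.
No cover costs less than 26.

26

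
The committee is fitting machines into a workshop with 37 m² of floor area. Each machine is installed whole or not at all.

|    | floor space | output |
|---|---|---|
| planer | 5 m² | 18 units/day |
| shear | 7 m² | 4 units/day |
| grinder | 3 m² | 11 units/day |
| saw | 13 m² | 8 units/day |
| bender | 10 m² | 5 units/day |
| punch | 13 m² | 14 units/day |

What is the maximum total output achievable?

51

Take planer, grinder, saw, and punch: floor space 5 + 3 + 13 + 13 = 34 ≤ 37, output 18 + 11 + 8 + 14 = 51.
No other feasible combination does better.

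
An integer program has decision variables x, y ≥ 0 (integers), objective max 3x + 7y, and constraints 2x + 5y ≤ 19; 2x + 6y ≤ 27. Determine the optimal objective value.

(x,y)=(7,1) is feasible, giving 28.
(x,y)=(9,0) is feasible, giving 27.
(x,y)=(6,1) is feasible, giving 25.
(x,y)=(8,0) is feasible, giving 24.
No feasible integer point exceeds 28.

28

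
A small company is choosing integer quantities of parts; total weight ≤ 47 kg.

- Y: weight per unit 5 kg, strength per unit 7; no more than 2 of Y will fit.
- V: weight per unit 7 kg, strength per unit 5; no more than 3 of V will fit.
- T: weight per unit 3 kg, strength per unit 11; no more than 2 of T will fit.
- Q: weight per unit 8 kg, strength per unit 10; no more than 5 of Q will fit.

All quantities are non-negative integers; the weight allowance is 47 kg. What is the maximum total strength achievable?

72

This is a bounded integer knapsack.
T has the best ratio (11/3); taking only T gives at most 2×11 = 22 (stopped by the supply cap of 2).
Mixing does better — 2×T and 5×Q: weight 46 ≤ 47, strength 2·11 + 5·10 = 72.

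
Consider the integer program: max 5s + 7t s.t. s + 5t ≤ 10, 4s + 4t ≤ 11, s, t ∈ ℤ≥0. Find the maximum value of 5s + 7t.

(s,t)=(0,2): 1·0+5·2=10≤10, 4·0+4·2=8≤11, objective 14.
(s,t)=(1,1): 1·1+5·1=6≤10, 4·1+4·1=8≤11, objective 12.
(s,t)=(0,1): 1·0+5·1=5≤10, 4·0+4·1=4≤11, objective 7.
The best lattice point is (0,2), giving 14.

14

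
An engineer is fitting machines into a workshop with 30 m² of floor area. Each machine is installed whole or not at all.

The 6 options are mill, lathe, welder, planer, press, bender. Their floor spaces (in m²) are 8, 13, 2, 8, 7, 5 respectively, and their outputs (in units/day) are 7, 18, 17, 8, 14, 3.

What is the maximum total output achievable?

57

Take lathe, welder, planer, and press: floor space 13 + 2 + 8 + 7 = 30 ≤ 30, output 18 + 17 + 8 + 14 = 57.
No other feasible combination does better.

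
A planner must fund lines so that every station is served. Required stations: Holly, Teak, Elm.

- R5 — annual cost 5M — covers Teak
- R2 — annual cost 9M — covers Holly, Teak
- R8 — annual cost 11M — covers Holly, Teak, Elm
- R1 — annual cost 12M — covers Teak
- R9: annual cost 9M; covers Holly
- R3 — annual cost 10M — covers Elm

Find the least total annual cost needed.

R8 alone covers Holly, Teak, Elm — every station.
Total annual cost: 11.
No cover costs less than 11.

11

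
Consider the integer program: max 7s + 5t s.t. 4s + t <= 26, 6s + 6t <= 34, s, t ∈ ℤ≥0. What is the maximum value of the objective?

The continuous relaxation peaks at (5.67, 0) with value 39.67; rounding to a feasible lattice point costs some objective.
(s,t)=(5,0) is feasible, giving 35.
(s,t)=(4,1) is feasible, giving 33.
(s,t)=(4,0) is feasible, giving 28.
The best lattice point is (5,0), giving 35.

35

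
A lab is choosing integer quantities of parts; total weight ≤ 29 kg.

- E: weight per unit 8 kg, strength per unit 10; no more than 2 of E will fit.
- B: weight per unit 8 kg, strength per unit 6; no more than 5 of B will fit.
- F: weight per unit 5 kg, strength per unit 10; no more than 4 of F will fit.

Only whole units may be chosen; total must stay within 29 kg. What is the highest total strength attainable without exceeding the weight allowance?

1×B and 4×F: weight 28 ≤ 29, strength 1·6 + 4·10 = 46.
1×E and 4×F: weight 28 ≤ 29, strength 1·10 + 4·10 = 50.
Best is 50.

50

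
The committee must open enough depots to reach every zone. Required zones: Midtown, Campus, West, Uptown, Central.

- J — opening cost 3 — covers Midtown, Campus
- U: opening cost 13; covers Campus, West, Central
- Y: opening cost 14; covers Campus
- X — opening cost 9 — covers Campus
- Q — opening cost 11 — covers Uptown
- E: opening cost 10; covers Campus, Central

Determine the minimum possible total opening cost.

27

Choose J, U, and Q: together they cover Midtown, Campus, West, Uptown, Central — every zone.
Total opening cost: 3 + 13 + 11 = 27.
No cover costs less than 27.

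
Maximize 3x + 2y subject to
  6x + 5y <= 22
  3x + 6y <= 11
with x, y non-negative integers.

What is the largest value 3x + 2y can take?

9

(x,y)=(3,0) is feasible, giving 9.
(x,y)=(2,0) is feasible, giving 6.
Maximum is 9 at (x,y)=(3,0).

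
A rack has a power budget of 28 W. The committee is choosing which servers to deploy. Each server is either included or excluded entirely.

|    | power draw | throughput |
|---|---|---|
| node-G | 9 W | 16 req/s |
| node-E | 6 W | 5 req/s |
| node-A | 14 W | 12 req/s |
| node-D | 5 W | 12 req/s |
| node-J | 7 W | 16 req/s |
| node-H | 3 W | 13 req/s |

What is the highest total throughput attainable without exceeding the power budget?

node-G + node-E + node-D + node-J: power draw 9 + 6 + 5 + 7 = 27 ≤ 28, throughput 16 + 5 + 12 + 16 = 49.
node-G + node-D + node-J + node-H: power draw 9 + 5 + 7 + 3 = 24 ≤ 28, throughput 16 + 12 + 16 + 13 = 57.
node-G + node-E + node-J + node-H: power draw 9 + 6 + 7 + 3 = 25 ≤ 28, throughput 16 + 5 + 16 + 13 = 50.
Best is node-G, node-D, node-J, and node-H with total throughput 57.

57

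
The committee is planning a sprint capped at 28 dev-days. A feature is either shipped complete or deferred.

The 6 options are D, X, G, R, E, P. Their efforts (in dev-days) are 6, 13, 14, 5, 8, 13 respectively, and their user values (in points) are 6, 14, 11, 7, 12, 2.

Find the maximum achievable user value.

Allowing fractional choices, the relaxed optimum would be about 35.0, but features are indivisible.
X + R + E: effort 13 + 5 + 8 = 26 ≤ 28, user value 14 + 7 + 12 = 33.
G + R + E: effort 14 + 5 + 8 = 27 ≤ 28, user value 11 + 7 + 12 = 30.
D + X + E: effort 6 + 13 + 8 = 27 ≤ 28, user value 6 + 14 + 12 = 32.
Best is X, R, and E with total user value 33.

33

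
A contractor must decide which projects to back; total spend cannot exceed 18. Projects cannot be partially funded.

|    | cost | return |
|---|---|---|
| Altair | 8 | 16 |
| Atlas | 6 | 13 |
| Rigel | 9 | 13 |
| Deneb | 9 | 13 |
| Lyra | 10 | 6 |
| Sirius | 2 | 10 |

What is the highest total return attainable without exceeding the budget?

39

Take Altair, Atlas, and Sirius: cost 8 + 6 + 2 = 16 ≤ 18, return 16 + 13 + 10 = 39.
No other feasible combination does better.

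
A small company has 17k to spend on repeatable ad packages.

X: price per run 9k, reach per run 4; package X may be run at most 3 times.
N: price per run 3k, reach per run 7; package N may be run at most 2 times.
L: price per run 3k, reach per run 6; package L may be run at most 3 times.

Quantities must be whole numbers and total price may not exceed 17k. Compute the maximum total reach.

32

N has the best ratio (7/3); taking only N gives at most 2×7 = 14 (stopped by the supply cap of 2).
Mixing does better — 2×N and 3×L: price 15 ≤ 17, reach 2·7 + 3·6 = 32.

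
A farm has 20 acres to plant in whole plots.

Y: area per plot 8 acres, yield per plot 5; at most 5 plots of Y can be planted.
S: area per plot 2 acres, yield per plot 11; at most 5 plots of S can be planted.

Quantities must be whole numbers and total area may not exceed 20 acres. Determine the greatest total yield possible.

This is a bounded integer knapsack.
5×S: area 10 ≤ 20, yield 5·11 = 55.
1×Y and 5×S: area 18 ≤ 20, yield 1·5 + 5·11 = 60.
Best is 60.

60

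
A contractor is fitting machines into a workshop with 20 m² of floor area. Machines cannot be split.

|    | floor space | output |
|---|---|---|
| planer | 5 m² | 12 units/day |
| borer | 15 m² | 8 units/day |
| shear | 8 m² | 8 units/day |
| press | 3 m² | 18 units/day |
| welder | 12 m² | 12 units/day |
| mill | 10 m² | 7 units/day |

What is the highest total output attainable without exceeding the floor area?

42

Take planer, press, and welder: floor space 5 + 3 + 12 = 20 ≤ 20, output 12 + 18 + 12 = 42.
No other feasible combination does better.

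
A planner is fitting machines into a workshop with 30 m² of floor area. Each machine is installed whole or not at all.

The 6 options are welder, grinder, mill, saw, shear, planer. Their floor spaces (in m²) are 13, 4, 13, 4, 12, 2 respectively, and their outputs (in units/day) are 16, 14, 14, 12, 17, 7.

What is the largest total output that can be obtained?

This is an integer program with binary decision variables.
Allowing fractional choices, the relaxed optimum would be about 59.8, but machines are indivisible.
welder + grinder + saw + planer: floor space 13 + 4 + 4 + 2 = 23 ≤ 30, output 16 + 14 + 12 + 7 = 49.
grinder + saw + shear + planer: floor space 4 + 4 + 12 + 2 = 22 ≤ 30, output 14 + 12 + 17 + 7 = 50.
grinder + mill + saw + planer: floor space 4 + 13 + 4 + 2 = 23 ≤ 30, output 14 + 14 + 12 + 7 = 47.
Best is grinder, saw, shear, and planer with total output 50.

50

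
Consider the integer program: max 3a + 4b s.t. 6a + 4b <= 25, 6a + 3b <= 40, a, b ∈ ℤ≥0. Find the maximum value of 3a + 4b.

24

(a,b)=(0,6): 6·0+4·6=24≤25, 6·0+3·6=18≤40, objective 24.
(a,b)=(0,5): 6·0+4·5=20≤25, 6·0+3·5=15≤40, objective 20.
The best lattice point is (0,6), giving 24.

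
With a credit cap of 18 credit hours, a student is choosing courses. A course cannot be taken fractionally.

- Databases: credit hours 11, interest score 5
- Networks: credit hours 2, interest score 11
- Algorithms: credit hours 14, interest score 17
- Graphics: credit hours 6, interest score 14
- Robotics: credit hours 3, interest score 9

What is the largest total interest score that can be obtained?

34

Algorithms + Robotics: credit hours 14 + 3 = 17 ≤ 18, interest score 17 + 9 = 26.
Networks + Algorithms: credit hours 2 + 14 = 16 ≤ 18, interest score 11 + 17 = 28.
Networks + Graphics + Robotics: credit hours 2 + 6 + 3 = 11 ≤ 18, interest score 11 + 14 + 9 = 34.
Best is Networks, Graphics, and Robotics with total interest score 34.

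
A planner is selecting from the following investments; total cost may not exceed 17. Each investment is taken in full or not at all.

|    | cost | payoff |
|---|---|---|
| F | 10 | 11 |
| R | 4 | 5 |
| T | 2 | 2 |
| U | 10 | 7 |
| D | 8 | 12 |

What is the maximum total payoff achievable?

Treat it as a binary knapsack problem.
Allowing fractional choices, the relaxed optimum would be about 22.5, but investments are indivisible.
R + D: cost 4 + 8 = 12 ≤ 17, payoff 5 + 12 = 17.
F + R + T: cost 10 + 4 + 2 = 16 ≤ 17, payoff 11 + 5 + 2 = 18.
R + T + D: cost 4 + 2 + 8 = 14 ≤ 17, payoff 5 + 2 + 12 = 19.
Best is R, T, and D with total payoff 19.

19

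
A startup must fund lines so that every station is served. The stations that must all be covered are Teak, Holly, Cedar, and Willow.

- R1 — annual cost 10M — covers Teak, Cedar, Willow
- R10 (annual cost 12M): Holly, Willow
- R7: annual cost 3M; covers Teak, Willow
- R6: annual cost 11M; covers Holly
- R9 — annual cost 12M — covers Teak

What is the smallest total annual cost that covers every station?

The greedy cost-per-new-station heuristic would pick R7, R1, and R6 for 24, but a cheaper cover exists.
Choose R1 and R6: together they cover Teak, Holly, Cedar, Willow — every station.
Total annual cost: 10 + 11 = 21.
No cover costs less than 21.

21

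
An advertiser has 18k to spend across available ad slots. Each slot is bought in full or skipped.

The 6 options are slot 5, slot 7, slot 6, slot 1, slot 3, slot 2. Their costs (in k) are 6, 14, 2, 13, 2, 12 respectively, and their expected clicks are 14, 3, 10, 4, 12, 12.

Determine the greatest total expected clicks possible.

Allowing fractional choices, the relaxed optimum would be about 44.0, but ad slots are indivisible.
slot 6 + slot 3 + slot 2: cost 2 + 2 + 12 = 16 ≤ 18, expected clicks 10 + 12 + 12 = 34.
slot 5 + slot 6 + slot 3: cost 6 + 2 + 2 = 10 ≤ 18, expected clicks 14 + 10 + 12 = 36.
Best is slot 5, slot 6, and slot 3 with total expected clicks 36.

36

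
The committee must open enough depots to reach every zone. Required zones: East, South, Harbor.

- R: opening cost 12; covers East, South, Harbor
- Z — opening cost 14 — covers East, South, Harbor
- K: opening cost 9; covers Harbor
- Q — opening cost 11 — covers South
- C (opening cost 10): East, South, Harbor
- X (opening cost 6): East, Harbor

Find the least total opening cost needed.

10

The greedy cost-per-new-zone heuristic would pick X and C for 16, but a cheaper cover exists.
C alone covers East, South, Harbor — every zone.
Total opening cost: 10.
No cover costs less than 10.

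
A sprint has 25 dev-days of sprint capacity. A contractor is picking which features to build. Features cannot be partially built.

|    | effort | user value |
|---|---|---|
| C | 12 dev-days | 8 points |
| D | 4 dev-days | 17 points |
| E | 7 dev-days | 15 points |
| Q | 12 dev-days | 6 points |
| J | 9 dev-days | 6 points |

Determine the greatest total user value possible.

40

D + E + Q: effort 4 + 7 + 12 = 23 ≤ 25, user value 17 + 15 + 6 = 38.
C + D + E: effort 12 + 4 + 7 = 23 ≤ 25, user value 8 + 17 + 15 = 40.
D + E + J: effort 4 + 7 + 9 = 20 ≤ 25, user value 17 + 15 + 6 = 38.
Best is C, D, and E with total user value 40.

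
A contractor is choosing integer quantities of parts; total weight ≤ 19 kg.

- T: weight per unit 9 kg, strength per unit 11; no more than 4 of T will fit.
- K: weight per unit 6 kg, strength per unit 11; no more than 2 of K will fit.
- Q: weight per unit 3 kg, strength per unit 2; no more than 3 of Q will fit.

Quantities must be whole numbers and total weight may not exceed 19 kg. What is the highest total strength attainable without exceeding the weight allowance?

Take 2×K and 2×Q: weight 18 ≤ 19, strength 2·11 + 2·2 = 26.
K has the best ratio (11/6) and is taken to its limit of 2; remaining capacity is filled optimally with the others.

26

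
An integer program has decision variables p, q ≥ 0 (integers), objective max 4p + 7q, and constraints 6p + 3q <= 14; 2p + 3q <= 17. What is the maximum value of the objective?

28

(p,q)=(0,4): 6·0+3·4=12≤14, 2·0+3·4=12≤17, objective 28.
(p,q)=(0,3): 6·0+3·3=9≤14, 2·0+3·3=9≤17, objective 21.
Maximum is 28 at (p,q)=(0,4).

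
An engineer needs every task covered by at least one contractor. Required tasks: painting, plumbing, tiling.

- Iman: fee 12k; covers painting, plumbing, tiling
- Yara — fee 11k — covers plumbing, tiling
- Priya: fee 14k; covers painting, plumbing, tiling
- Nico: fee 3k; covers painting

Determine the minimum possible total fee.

The greedy cost-per-new-task heuristic would pick Nico and Yara for 14, but a cheaper cover exists.
Iman alone covers painting, plumbing, tiling — every task.
Total fee: 12.
No cover costs less than 12.

12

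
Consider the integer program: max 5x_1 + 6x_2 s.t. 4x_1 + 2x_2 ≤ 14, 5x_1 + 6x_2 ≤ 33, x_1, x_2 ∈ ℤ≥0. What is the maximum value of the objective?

(x_1,x_2)=(0,5): 4·0+2·5=10≤14, 5·0+6·5=30≤33, objective 30.
(x_1,x_2)=(1,4): 4·1+2·4=12≤14, 5·1+6·4=29≤33, objective 29.
Maximum is 30 at (x_1,x_2)=(0,5).

30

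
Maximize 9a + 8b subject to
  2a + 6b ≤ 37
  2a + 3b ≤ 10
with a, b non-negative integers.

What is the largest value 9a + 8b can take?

45

(a,b)=(5,0) is feasible, giving 45.
(a,b)=(4,0) is feasible, giving 36.
Maximum is 45 at (a,b)=(5,0).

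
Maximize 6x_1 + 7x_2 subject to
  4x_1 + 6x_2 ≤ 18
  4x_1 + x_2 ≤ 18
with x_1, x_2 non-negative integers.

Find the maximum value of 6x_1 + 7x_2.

Relaxing integrality, the LP optimum is 27.00 at (x_1,x_2) = (4.5, 0), which is not an integer point.
(x_1,x_2)=(3,1): 4·3+6·1=18≤18, 4·3+1·1=13≤18, objective 25.
(x_1,x_2)=(4,0): 4·4+6·0=16≤18, 4·4+1·0=16≤18, objective 24.
(x_1,x_2)=(2,1): 4·2+6·1=14≤18, 4·2+1·1=9≤18, objective 19.
(x_1,x_2)=(3,0): 4·3+6·0=12≤18, 4·3+1·0=12≤18, objective 18.
The best lattice point is (3,1), giving 25.

25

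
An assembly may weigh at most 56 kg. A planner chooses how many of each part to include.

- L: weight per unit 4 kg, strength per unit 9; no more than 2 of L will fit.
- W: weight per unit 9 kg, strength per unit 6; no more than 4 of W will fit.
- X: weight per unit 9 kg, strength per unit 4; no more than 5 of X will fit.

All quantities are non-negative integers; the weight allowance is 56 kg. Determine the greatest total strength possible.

L has the best ratio (9/4); taking only L gives at most 2×9 = 18 (stopped by the supply cap of 2).
Mixing does better — 2×L, 4×W, and 1×X: weight 53 ≤ 56, strength 2·9 + 4·6 + 1·4 = 46.

46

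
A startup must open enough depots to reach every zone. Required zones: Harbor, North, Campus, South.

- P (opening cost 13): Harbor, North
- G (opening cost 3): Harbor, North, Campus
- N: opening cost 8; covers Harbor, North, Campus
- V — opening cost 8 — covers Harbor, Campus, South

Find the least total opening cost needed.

Choose G and V: together they cover Harbor, North, Campus, South — every zone.
Total opening cost: 3 + 8 = 11.
No cover costs less than 11.

11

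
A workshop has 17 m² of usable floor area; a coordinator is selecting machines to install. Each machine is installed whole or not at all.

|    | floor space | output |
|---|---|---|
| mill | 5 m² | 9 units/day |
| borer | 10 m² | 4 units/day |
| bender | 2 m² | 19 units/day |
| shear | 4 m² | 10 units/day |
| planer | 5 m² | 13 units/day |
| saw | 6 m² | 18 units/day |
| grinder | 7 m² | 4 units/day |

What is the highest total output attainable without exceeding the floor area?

60

Take bender, shear, planer, and saw: floor space 2 + 4 + 5 + 6 = 17 ≤ 17, output 19 + 10 + 13 + 18 = 60.
No other feasible combination does better.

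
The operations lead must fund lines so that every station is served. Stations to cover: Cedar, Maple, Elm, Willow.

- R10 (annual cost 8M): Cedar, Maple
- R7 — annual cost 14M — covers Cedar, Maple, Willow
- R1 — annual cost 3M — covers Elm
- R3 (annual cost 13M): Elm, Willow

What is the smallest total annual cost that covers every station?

This is an integer covering problem.
The greedy cost-per-new-station heuristic would pick R1, R10, and R3 for 24, but a cheaper cover exists.
Choose R7 and R1: together they cover Cedar, Maple, Elm, Willow — every station.
Total annual cost: 14 + 3 = 17.
No cover costs less than 17.

17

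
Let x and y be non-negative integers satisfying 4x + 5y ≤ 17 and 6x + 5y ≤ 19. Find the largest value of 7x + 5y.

21

Relaxing integrality, the LP optimum is 22.17 at (x,y) = (3.17, 0), which is not an integer point.
(x,y)=(3,0): 4·3+5·0=12≤17, 6·3+5·0=18≤19, objective 21.
(x,y)=(2,1): 4·2+5·1=13≤17, 6·2+5·1=17≤19, objective 19.
(x,y)=(2,0): 4·2+5·0=8≤17, 6·2+5·0=12≤19, objective 14.
No feasible integer point exceeds 21.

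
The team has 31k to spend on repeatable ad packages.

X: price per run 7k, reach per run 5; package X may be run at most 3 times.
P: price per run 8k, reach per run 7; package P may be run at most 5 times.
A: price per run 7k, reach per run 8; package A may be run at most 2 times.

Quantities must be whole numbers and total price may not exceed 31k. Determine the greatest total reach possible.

30

This is a bounded integer knapsack.
Take 2×P and 2×A: price 30 ≤ 31, reach 2·7 + 2·8 = 30.
A has the best ratio (8/7) and is taken to its limit of 2; remaining capacity is filled optimally with the others.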